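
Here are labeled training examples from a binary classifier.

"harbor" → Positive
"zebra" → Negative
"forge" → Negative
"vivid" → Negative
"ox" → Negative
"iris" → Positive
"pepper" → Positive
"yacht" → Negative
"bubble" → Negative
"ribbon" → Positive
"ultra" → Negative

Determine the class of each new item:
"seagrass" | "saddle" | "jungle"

The common property of the 'Positive' items is: even length AND contains 'r'. No 'Negative' item has it.
"seagrass": length 8, has 'r', satisfies this → Positive. "saddle": length 6, no 'r', doesn't match → Negative. "jungle": length 6, no 'r', doesn't match → Negative.

Positive, Negative, Negative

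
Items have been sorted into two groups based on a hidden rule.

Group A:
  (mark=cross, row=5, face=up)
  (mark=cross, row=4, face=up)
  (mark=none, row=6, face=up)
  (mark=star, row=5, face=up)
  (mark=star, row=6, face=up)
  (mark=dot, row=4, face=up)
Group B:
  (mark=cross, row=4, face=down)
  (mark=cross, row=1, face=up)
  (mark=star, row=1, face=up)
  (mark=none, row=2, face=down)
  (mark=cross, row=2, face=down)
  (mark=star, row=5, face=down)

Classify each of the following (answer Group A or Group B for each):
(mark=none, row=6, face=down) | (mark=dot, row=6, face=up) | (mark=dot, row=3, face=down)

The distinguishing property — face is up AND row ≥ 2 — holds for all the 'Group A' cases and none of the 'Group B' cases.
(mark=none, row=6, face=down): face is down, row = 6, doesn't match → Group B. (mark=dot, row=6, face=up): face is up, row = 6, passes → Group A. (mark=dot, row=3, face=down): face is down, row = 3, doesn't match → Group B.

Group B, Group A, Group B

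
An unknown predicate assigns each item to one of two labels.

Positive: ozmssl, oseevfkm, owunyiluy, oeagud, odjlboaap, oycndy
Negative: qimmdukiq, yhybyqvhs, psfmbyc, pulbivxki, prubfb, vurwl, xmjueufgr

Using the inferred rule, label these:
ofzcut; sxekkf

The simplest hypothesis consistent with all the labels is: contains 'o'.
ofzcut → has 'o' → Positive.
sxekkf → no 'o' → Negative.

Positive, Negative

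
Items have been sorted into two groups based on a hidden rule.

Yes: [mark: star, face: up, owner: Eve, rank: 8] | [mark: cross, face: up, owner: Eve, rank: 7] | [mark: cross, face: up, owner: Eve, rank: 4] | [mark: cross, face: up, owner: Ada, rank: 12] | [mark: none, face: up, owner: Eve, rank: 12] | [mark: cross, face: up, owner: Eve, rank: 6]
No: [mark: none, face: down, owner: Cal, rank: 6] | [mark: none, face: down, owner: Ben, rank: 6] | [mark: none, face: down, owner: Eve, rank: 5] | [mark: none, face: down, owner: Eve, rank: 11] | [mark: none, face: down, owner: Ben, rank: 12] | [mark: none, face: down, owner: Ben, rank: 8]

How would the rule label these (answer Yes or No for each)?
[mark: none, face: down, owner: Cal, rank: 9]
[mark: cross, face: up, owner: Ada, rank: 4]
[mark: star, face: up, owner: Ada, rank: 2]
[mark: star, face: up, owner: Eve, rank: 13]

No, Yes, Yes, Yes

The classifier is using: face is up.
[mark: none, face: down, owner: Cal, rank: 9] — face is down, hence No. [mark: cross, face: up, owner: Ada, rank: 4] — face is up, hence Yes. [mark: star, face: up, owner: Ada, rank: 2] — face is up, hence Yes. [mark: star, face: up, owner: Eve, rank: 13] — face is up, hence Yes.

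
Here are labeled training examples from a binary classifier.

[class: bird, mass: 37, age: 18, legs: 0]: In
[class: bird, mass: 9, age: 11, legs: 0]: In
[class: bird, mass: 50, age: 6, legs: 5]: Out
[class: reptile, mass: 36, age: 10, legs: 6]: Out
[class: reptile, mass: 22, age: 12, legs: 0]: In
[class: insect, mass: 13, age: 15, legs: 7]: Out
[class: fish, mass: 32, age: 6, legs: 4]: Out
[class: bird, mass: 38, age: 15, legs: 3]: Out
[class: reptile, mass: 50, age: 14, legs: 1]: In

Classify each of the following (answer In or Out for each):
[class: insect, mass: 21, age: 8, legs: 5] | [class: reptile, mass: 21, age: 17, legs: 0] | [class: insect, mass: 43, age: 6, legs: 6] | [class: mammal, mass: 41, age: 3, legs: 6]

A rule that fits every label: legs ≤ 1 — true of each 'In' example, false of each 'Out' one.
Out: [class: insect, mass: 21, age: 8, legs: 5], since legs = 5. In: [class: reptile, mass: 21, age: 17, legs: 0], since legs = 0. Out: [class: insect, mass: 43, age: 6, legs: 6], since legs = 6. Out: [class: mammal, mass: 41, age: 3, legs: 6], since legs = 6.

Out, In, Out, Out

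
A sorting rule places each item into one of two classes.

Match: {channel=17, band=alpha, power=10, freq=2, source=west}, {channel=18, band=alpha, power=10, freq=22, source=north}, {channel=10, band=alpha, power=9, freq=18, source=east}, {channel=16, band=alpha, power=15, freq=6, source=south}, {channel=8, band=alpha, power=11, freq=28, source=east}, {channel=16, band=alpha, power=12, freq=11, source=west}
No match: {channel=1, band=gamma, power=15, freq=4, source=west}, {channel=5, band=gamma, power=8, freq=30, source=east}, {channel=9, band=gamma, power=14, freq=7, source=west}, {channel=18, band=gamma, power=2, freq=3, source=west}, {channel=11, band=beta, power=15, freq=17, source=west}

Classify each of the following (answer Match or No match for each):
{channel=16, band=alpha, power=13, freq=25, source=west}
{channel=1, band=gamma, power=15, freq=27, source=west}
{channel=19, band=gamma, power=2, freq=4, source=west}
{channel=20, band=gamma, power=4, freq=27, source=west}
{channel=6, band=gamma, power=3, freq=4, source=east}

Match, No match, No match, No match, No match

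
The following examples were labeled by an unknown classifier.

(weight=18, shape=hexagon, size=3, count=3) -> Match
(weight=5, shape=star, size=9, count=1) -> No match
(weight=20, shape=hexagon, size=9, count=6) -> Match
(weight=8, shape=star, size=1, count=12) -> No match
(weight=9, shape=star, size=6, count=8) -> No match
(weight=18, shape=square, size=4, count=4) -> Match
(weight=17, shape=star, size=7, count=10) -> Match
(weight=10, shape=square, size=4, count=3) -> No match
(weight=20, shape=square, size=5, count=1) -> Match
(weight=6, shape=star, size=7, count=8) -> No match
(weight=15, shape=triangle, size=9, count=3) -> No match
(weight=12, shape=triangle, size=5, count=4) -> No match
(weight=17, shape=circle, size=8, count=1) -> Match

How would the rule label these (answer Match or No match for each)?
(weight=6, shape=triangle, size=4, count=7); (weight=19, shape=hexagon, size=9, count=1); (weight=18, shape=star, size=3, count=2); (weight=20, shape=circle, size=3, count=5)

A rule that fits every label: weight ≥ 17 — true of each 'Match' example, false of each 'No match' one.
(weight=6, shape=triangle, size=4, count=7) — weight = 6, hence No match. (weight=19, shape=hexagon, size=9, count=1) — weight = 19, hence Match. (weight=18, shape=star, size=3, count=2) — weight = 18, hence Match. (weight=20, shape=circle, size=3, count=5) — weight = 20, hence Match.

No match, Match, Match, Match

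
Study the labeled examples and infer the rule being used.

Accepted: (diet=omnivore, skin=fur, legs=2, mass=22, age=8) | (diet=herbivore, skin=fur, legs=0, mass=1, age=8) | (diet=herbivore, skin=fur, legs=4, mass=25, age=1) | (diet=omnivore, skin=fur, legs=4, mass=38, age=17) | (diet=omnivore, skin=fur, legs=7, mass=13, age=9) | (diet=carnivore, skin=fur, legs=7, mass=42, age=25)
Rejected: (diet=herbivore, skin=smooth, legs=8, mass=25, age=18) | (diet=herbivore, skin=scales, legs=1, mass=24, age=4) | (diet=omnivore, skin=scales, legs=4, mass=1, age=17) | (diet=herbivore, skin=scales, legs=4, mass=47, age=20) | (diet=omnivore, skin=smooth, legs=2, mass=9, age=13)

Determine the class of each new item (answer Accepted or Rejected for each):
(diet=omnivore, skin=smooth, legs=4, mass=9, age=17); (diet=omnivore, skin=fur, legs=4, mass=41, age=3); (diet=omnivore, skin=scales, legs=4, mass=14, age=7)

Rejected, Accepted, Rejected

Checking candidate rules against both groups, what survives is: skin is fur.
(diet=omnivore, skin=smooth, legs=4, mass=9, age=17): skin is smooth — lacks this property, so Rejected.
(diet=omnivore, skin=fur, legs=4, mass=41, age=3): skin is fur — has this property, so Accepted.
(diet=omnivore, skin=scales, legs=4, mass=14, age=7): skin is scales — lacks this property, so Rejected.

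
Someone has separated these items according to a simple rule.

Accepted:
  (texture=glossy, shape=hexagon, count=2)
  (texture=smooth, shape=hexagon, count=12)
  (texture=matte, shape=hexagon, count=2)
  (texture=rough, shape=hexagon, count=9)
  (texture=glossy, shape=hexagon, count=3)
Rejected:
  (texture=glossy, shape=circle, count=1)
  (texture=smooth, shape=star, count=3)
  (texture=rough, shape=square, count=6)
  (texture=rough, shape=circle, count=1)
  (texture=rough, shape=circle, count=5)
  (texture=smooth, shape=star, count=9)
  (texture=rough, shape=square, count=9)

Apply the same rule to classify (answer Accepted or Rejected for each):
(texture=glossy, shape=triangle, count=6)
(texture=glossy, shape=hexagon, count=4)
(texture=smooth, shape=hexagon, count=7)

Rejected, Accepted, Accepted

Looking at the examples, the only property every 'Accepted' case has and every 'Rejected' case lacks is: shape is hexagon.
(texture=glossy, shape=triangle, count=6) → shape is triangle → Rejected. (texture=glossy, shape=hexagon, count=4) → shape is hexagon → Accepted. (texture=smooth, shape=hexagon, count=7) → shape is hexagon → Accepted.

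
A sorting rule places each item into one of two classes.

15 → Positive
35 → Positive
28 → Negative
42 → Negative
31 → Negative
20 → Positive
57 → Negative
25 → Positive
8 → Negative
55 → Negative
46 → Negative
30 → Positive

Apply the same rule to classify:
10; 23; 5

Positive, Negative, Positive

One predicate separates the groups cleanly: multiple of 5 AND at most 35.
10: Positive (10 = 5·2, 10 ≤ 35).
23: Negative (23 = 5·4 + 3, 23 ≤ 35).
5: Positive (5 = 5·1, 5 ≤ 35).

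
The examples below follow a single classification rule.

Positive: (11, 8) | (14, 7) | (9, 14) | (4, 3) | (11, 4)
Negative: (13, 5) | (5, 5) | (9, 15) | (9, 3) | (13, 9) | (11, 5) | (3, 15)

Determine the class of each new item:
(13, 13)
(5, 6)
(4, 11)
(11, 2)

All 'Positive' examples share one property — sum is odd — and every 'Negative' example lacks it.
(13, 13): Negative (13+13 = 26).
(5, 6): Positive (5+6 = 11).
(4, 11): Positive (4+11 = 15).
(11, 2): Positive (11+2 = 13).

Negative, Positive, Positive, Positive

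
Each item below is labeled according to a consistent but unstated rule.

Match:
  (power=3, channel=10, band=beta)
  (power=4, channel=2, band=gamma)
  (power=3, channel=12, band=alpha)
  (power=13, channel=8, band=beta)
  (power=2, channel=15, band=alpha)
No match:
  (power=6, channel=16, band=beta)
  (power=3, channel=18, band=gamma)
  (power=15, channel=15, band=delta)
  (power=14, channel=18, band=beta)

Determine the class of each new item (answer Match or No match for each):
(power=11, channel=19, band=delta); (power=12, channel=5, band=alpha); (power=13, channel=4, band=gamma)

No match, Match, Match

'Match' ⟺ channel ≤ 15 AND power ≤ 13.
(power=11, channel=19, band=delta) → channel = 19, power = 11 → No match. (power=12, channel=5, band=alpha) → channel = 5, power = 12 → Match. (power=13, channel=4, band=gamma) → channel = 4, power = 13 → Match.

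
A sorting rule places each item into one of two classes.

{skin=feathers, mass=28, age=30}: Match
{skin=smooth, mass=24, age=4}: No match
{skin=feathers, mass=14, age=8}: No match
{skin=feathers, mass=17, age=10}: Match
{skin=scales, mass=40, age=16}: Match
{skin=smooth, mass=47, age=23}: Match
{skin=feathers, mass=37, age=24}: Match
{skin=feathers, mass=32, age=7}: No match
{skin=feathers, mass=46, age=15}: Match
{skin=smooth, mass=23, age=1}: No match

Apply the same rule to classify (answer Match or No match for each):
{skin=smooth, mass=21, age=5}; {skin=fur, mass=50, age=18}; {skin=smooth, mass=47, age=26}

No match, Match, Match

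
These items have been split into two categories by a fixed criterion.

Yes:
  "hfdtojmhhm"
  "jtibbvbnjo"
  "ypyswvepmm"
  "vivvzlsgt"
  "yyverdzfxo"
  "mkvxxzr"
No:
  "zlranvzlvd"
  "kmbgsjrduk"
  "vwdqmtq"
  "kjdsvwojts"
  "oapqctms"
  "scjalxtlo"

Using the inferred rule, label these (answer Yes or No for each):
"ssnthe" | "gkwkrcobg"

Every 'Yes' example satisfies: has a double letter. None of the 'No' examples do.
"ssnthe": 'ss' doubled, matches → Yes.
"gkwkrcobg": no doubled letter, does not pass → No.

Yes, No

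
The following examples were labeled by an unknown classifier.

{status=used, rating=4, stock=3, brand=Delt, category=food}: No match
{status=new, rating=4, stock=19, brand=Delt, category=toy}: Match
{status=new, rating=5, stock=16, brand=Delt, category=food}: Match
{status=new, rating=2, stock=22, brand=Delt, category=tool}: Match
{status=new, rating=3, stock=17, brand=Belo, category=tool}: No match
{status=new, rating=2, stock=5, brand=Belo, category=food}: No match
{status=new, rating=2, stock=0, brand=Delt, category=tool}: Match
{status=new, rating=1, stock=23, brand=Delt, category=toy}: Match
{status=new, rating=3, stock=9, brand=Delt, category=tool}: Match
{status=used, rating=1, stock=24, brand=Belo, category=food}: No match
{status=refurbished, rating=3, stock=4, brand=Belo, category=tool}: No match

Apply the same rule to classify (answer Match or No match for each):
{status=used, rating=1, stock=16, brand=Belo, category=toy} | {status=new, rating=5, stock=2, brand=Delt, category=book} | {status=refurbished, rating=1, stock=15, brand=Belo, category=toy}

The pattern is that an item is 'Match' exactly when: brand is Delt AND status is new.

No match, Match, No match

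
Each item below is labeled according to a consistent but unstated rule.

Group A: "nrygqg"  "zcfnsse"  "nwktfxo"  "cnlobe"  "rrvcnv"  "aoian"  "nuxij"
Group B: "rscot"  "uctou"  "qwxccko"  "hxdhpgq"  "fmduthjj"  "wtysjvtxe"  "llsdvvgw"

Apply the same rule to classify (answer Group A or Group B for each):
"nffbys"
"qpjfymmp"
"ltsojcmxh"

Group A, Group B, Group B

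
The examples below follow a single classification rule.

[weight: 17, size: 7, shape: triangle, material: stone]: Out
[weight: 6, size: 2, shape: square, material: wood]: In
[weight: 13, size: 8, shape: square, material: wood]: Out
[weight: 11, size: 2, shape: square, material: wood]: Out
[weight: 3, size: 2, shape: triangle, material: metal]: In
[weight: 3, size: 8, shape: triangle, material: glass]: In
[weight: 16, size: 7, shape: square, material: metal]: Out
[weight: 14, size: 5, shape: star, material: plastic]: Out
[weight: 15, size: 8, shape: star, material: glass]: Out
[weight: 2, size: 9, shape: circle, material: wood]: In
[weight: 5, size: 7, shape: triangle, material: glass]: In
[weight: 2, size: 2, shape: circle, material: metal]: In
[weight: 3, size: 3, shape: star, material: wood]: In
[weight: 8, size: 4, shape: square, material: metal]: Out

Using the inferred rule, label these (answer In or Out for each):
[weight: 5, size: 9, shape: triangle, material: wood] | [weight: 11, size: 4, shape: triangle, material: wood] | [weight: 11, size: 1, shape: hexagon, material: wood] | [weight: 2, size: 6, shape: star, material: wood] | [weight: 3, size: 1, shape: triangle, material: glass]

Every 'In' example satisfies: weight ≤ 6. None of the 'Out' examples do.
[weight: 5, size: 9, shape: triangle, material: wood] — weight = 5, hence In. [weight: 11, size: 4, shape: triangle, material: wood] — weight = 11, hence Out. [weight: 11, size: 1, shape: hexagon, material: wood] — weight = 11, hence Out. [weight: 2, size: 6, shape: star, material: wood] — weight = 2, hence In. [weight: 3, size: 1, shape: triangle, material: glass] — weight = 3, hence In.

In, Out, Out, In, In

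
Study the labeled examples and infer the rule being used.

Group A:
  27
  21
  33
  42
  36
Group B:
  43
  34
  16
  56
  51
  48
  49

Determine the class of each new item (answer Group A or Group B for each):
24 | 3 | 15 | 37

All 'Group A' examples share one property — multiple of 3 AND at most 42 — and every 'Group B' example lacks it.
24 — 24 = 3·8, 24 ≤ 42, hence Group A. 3 — 3 = 3·1, 3 ≤ 42, hence Group A. 15 — 15 = 3·5, 15 ≤ 42, hence Group A. 37 — 37 = 3·12 + 1, 37 ≤ 42, hence Group B.

Group A, Group A, Group A, Group B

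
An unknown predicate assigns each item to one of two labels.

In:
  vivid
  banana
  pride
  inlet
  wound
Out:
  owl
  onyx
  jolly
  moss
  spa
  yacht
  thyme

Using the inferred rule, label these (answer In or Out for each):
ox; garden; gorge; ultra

Out, In, In, In

'In' ⟺ has ≥ 2 vowels.
ox: 1 vowel — fails this test, so Out. garden: 2 vowels — matches, so In. gorge: 2 vowels — matches, so In. ultra: 2 vowels — matches, so In.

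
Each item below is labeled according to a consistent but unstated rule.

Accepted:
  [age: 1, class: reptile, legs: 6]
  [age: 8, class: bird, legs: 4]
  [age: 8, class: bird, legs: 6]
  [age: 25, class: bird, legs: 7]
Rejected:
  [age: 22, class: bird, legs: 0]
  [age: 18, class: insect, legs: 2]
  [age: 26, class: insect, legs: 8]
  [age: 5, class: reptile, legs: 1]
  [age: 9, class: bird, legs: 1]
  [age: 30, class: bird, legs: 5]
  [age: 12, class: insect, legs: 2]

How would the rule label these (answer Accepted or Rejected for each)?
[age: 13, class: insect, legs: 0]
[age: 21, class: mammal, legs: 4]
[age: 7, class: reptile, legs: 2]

A rule that fits every label: age ≤ 25 AND legs ≥ 4 — true of each 'Accepted' example, false of each 'Rejected' one.
[age: 13, class: insect, legs: 0]: age = 13, legs = 0, does not satisfy this → Rejected. [age: 21, class: mammal, legs: 4]: age = 21, legs = 4, qualifies → Accepted. [age: 7, class: reptile, legs: 2]: age = 7, legs = 2, does not satisfy this → Rejected.

Rejected, Accepted, Rejected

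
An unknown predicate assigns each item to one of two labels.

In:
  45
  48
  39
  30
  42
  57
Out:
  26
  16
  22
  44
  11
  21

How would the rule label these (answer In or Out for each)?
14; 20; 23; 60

Out, Out, Out, In

Rule: multiple of 3 AND at least 22. This holds for each 'In' example and fails for each 'Out' one.
14: 14 = 3·4 + 2, 14 < 22 — does not satisfy this, so Out.
20: 20 = 3·6 + 2, 20 < 22 — does not satisfy this, so Out.
23: 23 = 3·7 + 2, 23 ≥ 22 — does not satisfy this, so Out.
60: 60 = 3·20, 60 ≥ 22 — fits, so In.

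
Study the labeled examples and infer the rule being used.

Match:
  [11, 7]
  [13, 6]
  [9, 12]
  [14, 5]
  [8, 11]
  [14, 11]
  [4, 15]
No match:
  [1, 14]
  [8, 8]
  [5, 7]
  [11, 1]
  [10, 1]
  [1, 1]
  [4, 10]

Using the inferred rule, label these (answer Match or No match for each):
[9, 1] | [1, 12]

'Match' ⟺ sum ≥ 18.

No match, No match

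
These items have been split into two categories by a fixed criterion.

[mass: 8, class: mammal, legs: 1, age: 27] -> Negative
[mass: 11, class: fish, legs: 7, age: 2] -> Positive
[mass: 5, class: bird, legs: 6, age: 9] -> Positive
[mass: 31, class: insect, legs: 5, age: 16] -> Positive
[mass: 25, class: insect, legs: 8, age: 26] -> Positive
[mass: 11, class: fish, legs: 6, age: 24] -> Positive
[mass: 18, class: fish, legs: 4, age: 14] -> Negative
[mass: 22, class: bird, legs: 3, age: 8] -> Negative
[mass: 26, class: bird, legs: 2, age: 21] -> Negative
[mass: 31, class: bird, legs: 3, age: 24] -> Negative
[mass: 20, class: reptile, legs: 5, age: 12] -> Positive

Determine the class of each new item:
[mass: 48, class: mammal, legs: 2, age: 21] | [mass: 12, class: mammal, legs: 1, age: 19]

The distinguishing property — legs ≥ 5 — holds for all the 'Positive' cases and none of the 'Negative' cases.
[mass: 48, class: mammal, legs: 2, age: 21] → legs = 2 → Negative.
[mass: 12, class: mammal, legs: 1, age: 19] → legs = 1 → Negative.

Negative, Negative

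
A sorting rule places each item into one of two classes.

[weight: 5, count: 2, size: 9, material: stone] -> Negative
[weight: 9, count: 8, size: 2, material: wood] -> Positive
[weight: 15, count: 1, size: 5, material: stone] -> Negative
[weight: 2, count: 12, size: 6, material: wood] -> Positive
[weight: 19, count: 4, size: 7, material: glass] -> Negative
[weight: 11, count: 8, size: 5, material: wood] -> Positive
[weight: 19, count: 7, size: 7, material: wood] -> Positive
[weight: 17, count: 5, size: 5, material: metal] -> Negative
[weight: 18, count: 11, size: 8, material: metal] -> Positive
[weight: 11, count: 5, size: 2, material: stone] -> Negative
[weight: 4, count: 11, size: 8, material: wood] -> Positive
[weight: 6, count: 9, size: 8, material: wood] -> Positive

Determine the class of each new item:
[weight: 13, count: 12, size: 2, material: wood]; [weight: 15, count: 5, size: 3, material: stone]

Positive, Negative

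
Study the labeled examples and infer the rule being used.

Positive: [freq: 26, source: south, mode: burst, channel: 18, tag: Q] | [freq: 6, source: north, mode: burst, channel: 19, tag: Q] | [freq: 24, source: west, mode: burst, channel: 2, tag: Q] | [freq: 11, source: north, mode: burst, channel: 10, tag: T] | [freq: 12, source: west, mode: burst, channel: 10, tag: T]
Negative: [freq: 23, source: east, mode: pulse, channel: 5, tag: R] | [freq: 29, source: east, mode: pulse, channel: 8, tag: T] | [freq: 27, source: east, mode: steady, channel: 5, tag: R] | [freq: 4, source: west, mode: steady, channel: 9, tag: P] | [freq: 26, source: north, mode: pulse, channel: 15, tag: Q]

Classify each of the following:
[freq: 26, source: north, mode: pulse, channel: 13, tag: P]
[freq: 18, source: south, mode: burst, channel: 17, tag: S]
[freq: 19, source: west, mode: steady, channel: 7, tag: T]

All 'Positive' examples share one property — mode is burst — and every 'Negative' example lacks it.

Negative, Positive, Negative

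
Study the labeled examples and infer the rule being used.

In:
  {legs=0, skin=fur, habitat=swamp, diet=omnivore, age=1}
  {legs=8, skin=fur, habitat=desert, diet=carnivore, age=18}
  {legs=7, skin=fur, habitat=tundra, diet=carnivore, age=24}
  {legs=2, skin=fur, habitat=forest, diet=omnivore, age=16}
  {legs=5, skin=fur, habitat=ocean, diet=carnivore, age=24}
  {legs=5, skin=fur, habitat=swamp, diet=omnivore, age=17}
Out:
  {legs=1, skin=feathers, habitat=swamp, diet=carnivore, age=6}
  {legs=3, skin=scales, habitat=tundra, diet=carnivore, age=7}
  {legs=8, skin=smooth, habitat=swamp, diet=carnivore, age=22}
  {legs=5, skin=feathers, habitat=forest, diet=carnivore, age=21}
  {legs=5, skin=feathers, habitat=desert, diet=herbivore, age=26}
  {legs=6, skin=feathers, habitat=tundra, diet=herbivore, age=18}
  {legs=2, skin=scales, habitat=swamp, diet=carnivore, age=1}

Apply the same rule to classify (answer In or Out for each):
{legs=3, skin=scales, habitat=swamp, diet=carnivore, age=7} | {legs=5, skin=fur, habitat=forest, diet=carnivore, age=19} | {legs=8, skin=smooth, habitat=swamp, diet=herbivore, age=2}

Out, In, Out

Comparing the two groups points to one rule — skin is fur.
{legs=3, skin=scales, habitat=swamp, diet=carnivore, age=7}: skin is scales — does not fit, so Out. {legs=5, skin=fur, habitat=forest, diet=carnivore, age=19}: skin is fur — checks out, so In. {legs=8, skin=smooth, habitat=swamp, diet=herbivore, age=2}: skin is smooth — does not fit, so Out.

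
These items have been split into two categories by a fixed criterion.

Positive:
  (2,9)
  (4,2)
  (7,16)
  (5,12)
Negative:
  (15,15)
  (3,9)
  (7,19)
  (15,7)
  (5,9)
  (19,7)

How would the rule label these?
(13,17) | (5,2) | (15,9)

Negative, Positive, Negative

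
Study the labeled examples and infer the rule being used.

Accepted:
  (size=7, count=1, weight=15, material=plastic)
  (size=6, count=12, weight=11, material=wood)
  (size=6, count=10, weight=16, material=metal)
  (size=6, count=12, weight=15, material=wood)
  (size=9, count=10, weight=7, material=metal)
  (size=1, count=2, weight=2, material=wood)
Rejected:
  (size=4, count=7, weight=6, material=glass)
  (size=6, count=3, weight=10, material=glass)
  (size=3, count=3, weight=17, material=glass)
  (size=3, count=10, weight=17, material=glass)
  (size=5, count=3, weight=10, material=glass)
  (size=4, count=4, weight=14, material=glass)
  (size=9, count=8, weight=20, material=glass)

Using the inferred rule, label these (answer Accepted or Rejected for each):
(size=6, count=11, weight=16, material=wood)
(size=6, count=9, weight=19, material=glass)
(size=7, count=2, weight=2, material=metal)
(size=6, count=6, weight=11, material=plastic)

Looking at the examples, the only property every 'Accepted' case has and every 'Rejected' case lacks is: material is not glass.
(size=6, count=11, weight=16, material=wood): material is wood — checks out, so Accepted.
(size=6, count=9, weight=19, material=glass): material is glass — does not satisfy this, so Rejected.
(size=7, count=2, weight=2, material=metal): material is metal — checks out, so Accepted.
(size=6, count=6, weight=11, material=plastic): material is plastic — checks out, so Accepted.

Accepted, Rejected, Accepted, Accepted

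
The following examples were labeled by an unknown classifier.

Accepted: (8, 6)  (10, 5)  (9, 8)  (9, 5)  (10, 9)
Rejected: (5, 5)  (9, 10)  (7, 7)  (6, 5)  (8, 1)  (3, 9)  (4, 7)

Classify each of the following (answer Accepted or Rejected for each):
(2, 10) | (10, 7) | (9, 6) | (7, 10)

Rejected, Accepted, Accepted, Rejected

'Accepted' ⟺ first > second AND sum ≥ 12.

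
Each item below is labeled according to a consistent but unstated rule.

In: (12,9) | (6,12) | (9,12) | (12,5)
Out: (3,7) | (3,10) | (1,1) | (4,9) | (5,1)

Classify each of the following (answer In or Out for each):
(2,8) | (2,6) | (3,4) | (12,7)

One predicate separates the groups cleanly: sum ≥ 17.
(2,8) — 2+8 = 10, hence Out. (2,6) — 2+6 = 8, hence Out. (3,4) — 3+4 = 7, hence Out. (12,7) — 12+7 = 19, hence In.

Out, Out, Out, In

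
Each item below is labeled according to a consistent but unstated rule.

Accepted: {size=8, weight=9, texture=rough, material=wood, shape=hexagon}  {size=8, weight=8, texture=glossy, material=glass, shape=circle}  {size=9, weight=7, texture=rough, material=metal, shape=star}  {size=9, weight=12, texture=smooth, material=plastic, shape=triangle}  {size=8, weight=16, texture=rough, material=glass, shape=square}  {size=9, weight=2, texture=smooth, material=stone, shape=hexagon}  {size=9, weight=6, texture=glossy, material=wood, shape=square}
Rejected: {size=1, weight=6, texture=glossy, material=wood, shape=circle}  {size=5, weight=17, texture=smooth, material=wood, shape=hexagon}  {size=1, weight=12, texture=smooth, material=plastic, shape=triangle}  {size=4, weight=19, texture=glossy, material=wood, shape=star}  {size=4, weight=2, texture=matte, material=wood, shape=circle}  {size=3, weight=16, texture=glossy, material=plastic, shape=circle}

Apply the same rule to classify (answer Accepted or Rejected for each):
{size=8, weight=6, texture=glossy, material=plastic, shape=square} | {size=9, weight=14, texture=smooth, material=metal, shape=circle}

Accepted, Accepted

Every 'Accepted' example satisfies: size ≥ 8. None of the 'Rejected' examples do.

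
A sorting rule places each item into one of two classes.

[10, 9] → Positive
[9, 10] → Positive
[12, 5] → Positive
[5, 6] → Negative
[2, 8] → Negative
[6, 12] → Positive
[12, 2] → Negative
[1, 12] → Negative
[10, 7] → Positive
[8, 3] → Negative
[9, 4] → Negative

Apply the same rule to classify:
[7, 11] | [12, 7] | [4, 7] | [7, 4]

'Positive' ⟺ sum ≥ 17.
Positive: [7, 11], since 7+11 = 18.
Positive: [12, 7], since 12+7 = 19.
Negative: [4, 7], since 4+7 = 11.
Negative: [7, 4], since 7+4 = 11.

Positive, Positive, Negative, Negative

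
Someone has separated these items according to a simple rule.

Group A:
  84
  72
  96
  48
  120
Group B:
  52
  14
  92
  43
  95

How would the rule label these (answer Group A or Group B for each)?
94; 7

Group B, Group B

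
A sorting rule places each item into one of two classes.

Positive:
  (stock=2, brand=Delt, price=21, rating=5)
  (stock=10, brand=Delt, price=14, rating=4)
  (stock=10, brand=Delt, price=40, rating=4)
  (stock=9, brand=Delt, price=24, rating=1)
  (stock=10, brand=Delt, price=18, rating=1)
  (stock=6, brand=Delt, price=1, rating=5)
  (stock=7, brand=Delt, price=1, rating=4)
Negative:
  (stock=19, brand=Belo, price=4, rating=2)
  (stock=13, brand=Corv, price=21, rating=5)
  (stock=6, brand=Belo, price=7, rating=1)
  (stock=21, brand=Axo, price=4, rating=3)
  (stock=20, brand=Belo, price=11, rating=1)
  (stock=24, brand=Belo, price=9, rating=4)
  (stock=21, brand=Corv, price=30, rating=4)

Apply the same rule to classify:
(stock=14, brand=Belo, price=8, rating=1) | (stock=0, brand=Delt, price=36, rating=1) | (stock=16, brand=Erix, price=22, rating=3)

'Positive' ⟺ brand is Delt.
(stock=14, brand=Belo, price=8, rating=1): Negative (brand is Belo).
(stock=0, brand=Delt, price=36, rating=1): Positive (brand is Delt).
(stock=16, brand=Erix, price=22, rating=3): Negative (brand is Erix).

Negative, Positive, Negative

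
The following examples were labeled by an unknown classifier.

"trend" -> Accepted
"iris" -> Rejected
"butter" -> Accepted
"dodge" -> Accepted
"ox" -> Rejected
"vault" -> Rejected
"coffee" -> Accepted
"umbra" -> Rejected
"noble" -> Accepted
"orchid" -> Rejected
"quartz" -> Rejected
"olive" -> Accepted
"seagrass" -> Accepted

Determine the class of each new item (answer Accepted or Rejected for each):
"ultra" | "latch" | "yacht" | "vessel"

Rejected, Rejected, Rejected, Accepted

Looking at the examples, the only property every 'Accepted' case has and every 'Rejected' case lacks is: contains 'e'.
"ultra" — no 'e', hence Rejected.
"latch" — no 'e', hence Rejected.
"yacht" — no 'e', hence Rejected.
"vessel" — has 'e', hence Accepted.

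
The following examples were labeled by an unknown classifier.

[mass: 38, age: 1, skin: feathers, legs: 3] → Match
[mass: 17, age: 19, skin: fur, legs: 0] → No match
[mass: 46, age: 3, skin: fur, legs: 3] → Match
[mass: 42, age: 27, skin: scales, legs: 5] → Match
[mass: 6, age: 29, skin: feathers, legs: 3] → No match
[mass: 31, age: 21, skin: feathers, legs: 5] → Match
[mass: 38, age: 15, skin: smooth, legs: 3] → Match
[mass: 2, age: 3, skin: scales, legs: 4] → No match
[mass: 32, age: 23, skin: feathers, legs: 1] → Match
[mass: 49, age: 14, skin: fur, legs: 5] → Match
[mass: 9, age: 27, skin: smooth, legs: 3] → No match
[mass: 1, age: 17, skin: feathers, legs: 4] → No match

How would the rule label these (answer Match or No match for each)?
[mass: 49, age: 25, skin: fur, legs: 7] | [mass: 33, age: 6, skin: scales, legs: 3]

Match, Match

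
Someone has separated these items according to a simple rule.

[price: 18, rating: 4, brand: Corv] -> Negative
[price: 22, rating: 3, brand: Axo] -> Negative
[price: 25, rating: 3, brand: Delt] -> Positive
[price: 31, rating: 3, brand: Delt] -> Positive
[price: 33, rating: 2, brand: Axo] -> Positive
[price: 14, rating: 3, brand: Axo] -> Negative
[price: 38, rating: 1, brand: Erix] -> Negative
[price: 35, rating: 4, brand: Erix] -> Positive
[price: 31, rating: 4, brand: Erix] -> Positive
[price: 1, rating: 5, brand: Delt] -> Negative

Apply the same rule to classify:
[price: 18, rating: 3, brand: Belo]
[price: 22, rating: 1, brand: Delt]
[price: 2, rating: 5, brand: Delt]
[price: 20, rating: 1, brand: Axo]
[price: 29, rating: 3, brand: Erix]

Negative, Negative, Negative, Negative, Positive

All 'Positive' examples share one property — price ≥ 25 AND price ≤ 35 — and every 'Negative' example lacks it.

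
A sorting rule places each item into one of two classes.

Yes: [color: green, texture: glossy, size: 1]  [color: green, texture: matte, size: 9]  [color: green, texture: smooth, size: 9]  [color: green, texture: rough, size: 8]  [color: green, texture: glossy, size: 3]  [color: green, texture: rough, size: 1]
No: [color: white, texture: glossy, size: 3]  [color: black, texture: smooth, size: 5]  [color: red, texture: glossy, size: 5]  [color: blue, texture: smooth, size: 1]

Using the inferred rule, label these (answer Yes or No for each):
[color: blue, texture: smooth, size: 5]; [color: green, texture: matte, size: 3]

One predicate separates the groups cleanly: color is green.
[color: blue, texture: smooth, size: 5]: No (color is blue). [color: green, texture: matte, size: 3]: Yes (color is green).

No, Yes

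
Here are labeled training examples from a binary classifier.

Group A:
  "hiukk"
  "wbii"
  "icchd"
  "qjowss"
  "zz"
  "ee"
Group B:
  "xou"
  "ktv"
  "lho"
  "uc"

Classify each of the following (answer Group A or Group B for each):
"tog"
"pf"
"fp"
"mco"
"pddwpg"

Group B, Group B, Group B, Group B, Group A

The rule appears to be: has a double letter.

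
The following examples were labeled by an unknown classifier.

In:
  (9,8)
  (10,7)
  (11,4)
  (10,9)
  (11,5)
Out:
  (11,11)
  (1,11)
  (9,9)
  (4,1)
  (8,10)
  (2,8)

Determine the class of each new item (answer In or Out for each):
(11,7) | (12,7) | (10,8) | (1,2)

'In' ⟺ first > second AND sum ≥ 10.
(11,7) — 11 > 7, 11+7 = 18, hence In. (12,7) — 12 > 7, 12+7 = 19, hence In. (10,8) — 10 > 8, 10+8 = 18, hence In. (1,2) — 1 < 2, 1+2 = 3, hence Out.

In, In, In, Out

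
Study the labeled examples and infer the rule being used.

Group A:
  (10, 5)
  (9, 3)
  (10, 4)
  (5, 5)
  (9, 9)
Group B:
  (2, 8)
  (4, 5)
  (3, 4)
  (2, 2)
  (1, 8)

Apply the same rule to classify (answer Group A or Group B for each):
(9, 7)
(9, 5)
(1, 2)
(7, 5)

Group A, Group A, Group B, Group A

The rule appears to be: first ≥ 5.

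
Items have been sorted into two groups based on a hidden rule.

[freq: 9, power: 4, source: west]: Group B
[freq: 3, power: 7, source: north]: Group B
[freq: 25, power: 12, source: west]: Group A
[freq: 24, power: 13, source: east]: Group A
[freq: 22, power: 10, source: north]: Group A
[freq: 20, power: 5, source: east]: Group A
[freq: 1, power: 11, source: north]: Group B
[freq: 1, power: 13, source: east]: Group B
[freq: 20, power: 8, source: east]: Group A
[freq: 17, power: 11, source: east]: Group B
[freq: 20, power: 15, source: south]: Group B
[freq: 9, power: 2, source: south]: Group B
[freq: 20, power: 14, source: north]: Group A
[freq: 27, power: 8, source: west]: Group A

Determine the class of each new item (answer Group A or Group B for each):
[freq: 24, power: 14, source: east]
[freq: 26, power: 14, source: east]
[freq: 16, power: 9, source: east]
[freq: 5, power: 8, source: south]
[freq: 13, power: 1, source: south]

Group A, Group A, Group B, Group B, Group B

A rule that fits every label: power ≤ 14 AND freq ≥ 20 — true of each 'Group A' example, false of each 'Group B' one.
[freq: 24, power: 14, source: east]: power = 14, freq = 24 — has this property, so Group A. [freq: 26, power: 14, source: east]: power = 14, freq = 26 — has this property, so Group A. [freq: 16, power: 9, source: east]: power = 9, freq = 16 — fails this test, so Group B. [freq: 5, power: 8, source: south]: power = 8, freq = 5 — fails this test, so Group B. [freq: 13, power: 1, source: south]: power = 1, freq = 13 — fails this test, so Group B.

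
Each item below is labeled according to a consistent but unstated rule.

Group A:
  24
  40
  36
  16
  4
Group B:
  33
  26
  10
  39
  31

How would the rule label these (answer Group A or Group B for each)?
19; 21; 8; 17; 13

The classifier is using: multiple of 4.
Group B: 19, since 19 = 4·4 + 3.
Group B: 21, since 21 = 4·5 + 1.
Group A: 8, since 8 = 4·2.
Group B: 17, since 17 = 4·4 + 1.
Group B: 13, since 13 = 4·3 + 1.

Group B, Group B, Group A, Group B, Group B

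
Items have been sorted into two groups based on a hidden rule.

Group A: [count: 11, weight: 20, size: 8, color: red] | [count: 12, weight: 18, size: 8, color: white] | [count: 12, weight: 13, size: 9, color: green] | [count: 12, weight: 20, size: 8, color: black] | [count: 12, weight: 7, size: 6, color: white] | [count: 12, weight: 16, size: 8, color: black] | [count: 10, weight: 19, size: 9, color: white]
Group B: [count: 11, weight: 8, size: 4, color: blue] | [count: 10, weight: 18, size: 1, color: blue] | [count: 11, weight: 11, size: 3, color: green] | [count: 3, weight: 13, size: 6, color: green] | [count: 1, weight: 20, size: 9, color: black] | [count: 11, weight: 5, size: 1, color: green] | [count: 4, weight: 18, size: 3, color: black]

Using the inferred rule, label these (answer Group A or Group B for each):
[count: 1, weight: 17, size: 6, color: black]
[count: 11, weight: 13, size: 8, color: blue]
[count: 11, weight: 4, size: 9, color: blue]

The classifier is using: size ≥ 6 AND count ≥ 4.
[count: 1, weight: 17, size: 6, color: black]: size = 6, count = 1 — fails the rule, so Group B.
[count: 11, weight: 13, size: 8, color: blue]: size = 8, count = 11 — checks out, so Group A.
[count: 11, weight: 4, size: 9, color: blue]: size = 9, count = 11 — checks out, so Group A.

Group B, Group A, Group A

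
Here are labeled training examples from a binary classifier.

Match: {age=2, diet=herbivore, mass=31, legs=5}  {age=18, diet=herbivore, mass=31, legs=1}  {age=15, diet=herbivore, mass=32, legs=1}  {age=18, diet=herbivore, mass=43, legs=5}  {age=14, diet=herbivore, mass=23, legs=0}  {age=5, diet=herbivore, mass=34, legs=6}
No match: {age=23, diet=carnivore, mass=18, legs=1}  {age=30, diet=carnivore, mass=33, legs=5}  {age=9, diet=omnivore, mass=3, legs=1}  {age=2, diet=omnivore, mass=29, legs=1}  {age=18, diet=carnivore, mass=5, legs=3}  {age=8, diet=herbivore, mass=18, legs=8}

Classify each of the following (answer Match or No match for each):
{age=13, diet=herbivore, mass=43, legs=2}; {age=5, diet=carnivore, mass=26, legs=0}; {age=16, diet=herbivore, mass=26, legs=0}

The simplest hypothesis consistent with all the labels is: diet is herbivore AND legs ≤ 6.
{age=13, diet=herbivore, mass=43, legs=2}: diet is herbivore, legs = 2, has this property → Match. {age=5, diet=carnivore, mass=26, legs=0}: diet is carnivore, legs = 0, does not satisfy this → No match. {age=16, diet=herbivore, mass=26, legs=0}: diet is herbivore, legs = 0, has this property → Match.

Match, No match, Match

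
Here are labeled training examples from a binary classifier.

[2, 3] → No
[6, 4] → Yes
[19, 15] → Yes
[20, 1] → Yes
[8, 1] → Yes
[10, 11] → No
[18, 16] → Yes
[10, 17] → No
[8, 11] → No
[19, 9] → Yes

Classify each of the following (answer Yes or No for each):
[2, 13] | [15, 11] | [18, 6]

Every 'Yes' example satisfies: first > second. None of the 'No' examples do.
[2, 13]: 2 < 13, fails the rule → No.
[15, 11]: 15 > 11, passes → Yes.
[18, 6]: 18 > 6, passes → Yes.

No, Yes, Yes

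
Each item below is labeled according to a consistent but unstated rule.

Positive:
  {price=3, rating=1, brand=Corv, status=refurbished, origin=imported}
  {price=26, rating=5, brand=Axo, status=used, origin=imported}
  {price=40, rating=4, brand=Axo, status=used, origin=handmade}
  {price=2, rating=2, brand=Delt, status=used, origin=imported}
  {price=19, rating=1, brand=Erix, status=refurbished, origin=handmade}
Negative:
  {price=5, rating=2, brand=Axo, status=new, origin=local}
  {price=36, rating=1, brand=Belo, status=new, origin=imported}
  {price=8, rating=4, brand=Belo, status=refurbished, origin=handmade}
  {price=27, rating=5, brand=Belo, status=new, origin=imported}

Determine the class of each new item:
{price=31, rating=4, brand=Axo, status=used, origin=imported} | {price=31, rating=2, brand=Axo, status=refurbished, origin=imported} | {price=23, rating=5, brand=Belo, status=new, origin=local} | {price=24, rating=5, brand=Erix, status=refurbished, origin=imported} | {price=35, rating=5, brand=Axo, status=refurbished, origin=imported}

The pattern is that an item is 'Positive' exactly when: brand is not Belo AND price ≠ 5.

Positive, Positive, Negative, Positive, Positive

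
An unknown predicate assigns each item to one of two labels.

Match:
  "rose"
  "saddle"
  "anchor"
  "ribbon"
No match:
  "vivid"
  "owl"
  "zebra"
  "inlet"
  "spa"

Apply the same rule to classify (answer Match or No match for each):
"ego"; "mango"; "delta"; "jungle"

No match, No match, No match, Match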